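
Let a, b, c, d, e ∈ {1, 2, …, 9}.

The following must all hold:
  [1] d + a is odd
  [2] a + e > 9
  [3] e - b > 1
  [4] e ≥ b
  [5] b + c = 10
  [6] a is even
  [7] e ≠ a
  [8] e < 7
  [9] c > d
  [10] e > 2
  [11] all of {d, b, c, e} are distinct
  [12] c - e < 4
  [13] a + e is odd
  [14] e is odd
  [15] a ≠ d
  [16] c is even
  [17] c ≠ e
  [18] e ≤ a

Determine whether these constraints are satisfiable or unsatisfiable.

Take a = 6, b = 2, c = 8, d = 1, e = 5. Then constraint 2: a + e = 11; constraint 3: e - b = 3; constraint 5: b + c = 10, and every other listed constraint is also met.

Satisfiable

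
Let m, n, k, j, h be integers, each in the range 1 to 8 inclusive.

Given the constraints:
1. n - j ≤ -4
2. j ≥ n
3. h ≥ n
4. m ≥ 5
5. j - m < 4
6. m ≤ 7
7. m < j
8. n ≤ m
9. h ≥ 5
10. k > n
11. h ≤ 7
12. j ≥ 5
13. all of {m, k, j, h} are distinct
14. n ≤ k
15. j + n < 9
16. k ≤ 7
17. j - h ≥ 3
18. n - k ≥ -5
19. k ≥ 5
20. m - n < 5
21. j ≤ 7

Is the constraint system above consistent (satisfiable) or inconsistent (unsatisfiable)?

Constraints 4, 6, 9, 11, 12, 16, 19, and 21 confine each of m, k, j, h to the 3 values {5, …, 7}.
Constraint 13 requires all 4 of them to be distinct, but only 3 values are available — impossible by the pigeonhole principle.

Unsatisfiable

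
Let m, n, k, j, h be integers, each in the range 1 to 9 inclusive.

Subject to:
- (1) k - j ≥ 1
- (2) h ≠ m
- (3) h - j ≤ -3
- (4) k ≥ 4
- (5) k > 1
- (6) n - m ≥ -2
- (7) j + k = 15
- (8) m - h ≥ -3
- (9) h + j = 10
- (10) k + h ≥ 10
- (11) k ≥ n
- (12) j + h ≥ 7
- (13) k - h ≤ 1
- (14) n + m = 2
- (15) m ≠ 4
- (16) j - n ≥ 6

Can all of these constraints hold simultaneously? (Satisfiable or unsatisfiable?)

Constraints 1, 6, 8, 13, and 16 give n − m ≥ -2, m − h ≥ -3, h − k ≥ -1, k − j ≥ 1, j − n ≥ 6.
Adding all 5 inequalities: the left sides telescope to 0, and the right sides sum to (-2) + (-3) + (-1) + 1 + 6 = 1. So 0 ≥ 1, which is false.

Unsatisfiable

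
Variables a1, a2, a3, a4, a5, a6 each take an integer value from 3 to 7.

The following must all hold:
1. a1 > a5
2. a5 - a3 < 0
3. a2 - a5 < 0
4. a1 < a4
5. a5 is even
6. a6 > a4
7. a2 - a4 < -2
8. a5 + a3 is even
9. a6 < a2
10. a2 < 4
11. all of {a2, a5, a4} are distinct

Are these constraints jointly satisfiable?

Unsatisfiable

Constraints 1, 3, 4, 6, and 9 give a4 < a6, a6 < a2, a2 < a5, a5 < a1, a1 < a4. Chaining: a4 < a6 < a2 < a5 < a1 < a4, which forces a4 < a4 — impossible.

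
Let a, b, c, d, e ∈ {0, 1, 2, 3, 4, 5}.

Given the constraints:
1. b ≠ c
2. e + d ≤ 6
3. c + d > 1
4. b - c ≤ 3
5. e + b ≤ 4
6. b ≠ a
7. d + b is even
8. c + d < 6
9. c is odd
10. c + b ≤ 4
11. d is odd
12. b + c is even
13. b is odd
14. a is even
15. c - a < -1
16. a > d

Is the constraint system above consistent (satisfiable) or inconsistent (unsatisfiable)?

Satisfiable

Try a = 4, b = 3, c = 1, d = 3, e = 1.
Check constraint 2: e + d = 4; constraint 3: c + d = 4. The remaining constraints are straightforward to verify.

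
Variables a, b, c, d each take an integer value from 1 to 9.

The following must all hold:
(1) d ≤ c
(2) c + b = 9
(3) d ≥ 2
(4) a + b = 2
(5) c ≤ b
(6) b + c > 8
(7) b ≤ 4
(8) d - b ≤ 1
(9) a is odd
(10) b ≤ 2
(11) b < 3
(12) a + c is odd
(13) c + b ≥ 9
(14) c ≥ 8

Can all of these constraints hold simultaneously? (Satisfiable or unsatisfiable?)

From constraints 5 and 14: b ≥ c and c ≥ 8, so b ≥ 8. From constraint 11: b ≤ 2. But 2 < 8, so no value of b works.

Unsatisfiable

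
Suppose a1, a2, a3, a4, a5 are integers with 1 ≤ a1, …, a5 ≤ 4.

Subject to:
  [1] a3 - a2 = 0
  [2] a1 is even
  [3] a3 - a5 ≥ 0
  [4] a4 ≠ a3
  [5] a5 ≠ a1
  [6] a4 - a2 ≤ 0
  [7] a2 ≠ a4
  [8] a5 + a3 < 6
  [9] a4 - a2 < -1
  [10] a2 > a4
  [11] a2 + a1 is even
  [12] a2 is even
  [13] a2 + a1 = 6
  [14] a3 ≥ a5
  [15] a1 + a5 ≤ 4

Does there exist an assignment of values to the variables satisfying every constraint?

Try a1 = 2, a2 = 4, a3 = 4, a4 = 2, a5 = 1.
Check constraint 1: a3 - a2 = 0; constraint 3: a3 - a5 = 3; constraint 6: a4 - a2 = -2. The remaining constraints are straightforward to verify.

Satisfiable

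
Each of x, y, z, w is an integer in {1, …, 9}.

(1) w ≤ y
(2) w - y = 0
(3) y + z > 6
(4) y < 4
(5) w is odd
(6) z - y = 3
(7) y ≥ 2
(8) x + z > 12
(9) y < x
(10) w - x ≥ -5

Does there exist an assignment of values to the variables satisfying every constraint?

Try x = 8, y = 3, z = 6, w = 3.
Check constraint 2: w - y = 0; constraint 3: y + z = 9. The remaining constraints are straightforward to verify.

Satisfiable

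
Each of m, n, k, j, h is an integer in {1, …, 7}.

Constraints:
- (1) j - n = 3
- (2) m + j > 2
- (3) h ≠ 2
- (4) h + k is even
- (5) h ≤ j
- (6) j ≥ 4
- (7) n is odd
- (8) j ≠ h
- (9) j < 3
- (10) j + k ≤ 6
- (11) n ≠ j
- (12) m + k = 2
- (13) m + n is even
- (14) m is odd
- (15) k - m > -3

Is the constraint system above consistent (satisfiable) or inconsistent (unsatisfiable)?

Unsatisfiable

From constraint 6: j ≥ 4. From constraint 9: j ≤ 2. But 2 < 4, so no value of j works.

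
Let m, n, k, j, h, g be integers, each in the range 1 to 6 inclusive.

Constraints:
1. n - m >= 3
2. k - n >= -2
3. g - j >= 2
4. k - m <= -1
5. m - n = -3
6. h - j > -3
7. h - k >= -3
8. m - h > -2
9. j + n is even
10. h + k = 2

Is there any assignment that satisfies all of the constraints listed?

Constraints 1, 2, and 4 give n − m ≥ 3, m − k ≥ 1, k − n ≥ -2.
Adding all 3 inequalities: the left sides telescope to 0, and the right sides sum to 3 + 1 + (-2) = 2. So 0 ≥ 2, which is false.

Unsatisfiable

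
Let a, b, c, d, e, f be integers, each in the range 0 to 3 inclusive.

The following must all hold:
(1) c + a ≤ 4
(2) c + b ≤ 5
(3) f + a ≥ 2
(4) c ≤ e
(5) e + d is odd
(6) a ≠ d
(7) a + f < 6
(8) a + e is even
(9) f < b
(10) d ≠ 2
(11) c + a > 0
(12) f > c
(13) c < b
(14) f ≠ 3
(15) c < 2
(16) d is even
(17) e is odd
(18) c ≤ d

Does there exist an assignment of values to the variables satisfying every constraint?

Satisfiable

Try a = 3, b = 3, c = 0, d = 0, e = 3, f = 1.
Check constraint 1: c + a = 3; constraint 2: c + b = 3; constraint 3: f + a = 4. The remaining constraints are straightforward to verify.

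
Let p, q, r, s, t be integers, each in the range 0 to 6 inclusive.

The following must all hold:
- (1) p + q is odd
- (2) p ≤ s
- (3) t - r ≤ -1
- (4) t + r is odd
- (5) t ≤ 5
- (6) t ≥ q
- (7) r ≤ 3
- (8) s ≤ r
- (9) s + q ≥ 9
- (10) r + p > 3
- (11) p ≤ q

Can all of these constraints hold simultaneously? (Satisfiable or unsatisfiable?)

Unsatisfiable

From constraints 7 and 8: s ≤ r ≤ 3. From constraints 5 and 6: q ≤ t ≤ 5. Hence s + q ≤ 8. But constraint 9 requires s + q ≥ 9, and 9 > 8. Contradiction.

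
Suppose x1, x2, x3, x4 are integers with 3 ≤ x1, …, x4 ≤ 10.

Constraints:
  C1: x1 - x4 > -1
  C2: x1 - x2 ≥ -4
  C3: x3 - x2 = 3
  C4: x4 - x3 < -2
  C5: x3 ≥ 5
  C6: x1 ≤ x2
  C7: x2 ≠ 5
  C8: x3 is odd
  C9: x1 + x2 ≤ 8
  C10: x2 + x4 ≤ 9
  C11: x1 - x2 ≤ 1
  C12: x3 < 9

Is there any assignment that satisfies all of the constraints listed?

The assignment x1 = 3, x2 = 4, x3 = 7, x4 = 3 works:
  constraint 1 holds since x1 - x4 = 0.
  constraint 2 holds since x1 - x2 = -1.
  constraint 3 holds since x3 - x2 = 3.
The rest check out directly.

Satisfiable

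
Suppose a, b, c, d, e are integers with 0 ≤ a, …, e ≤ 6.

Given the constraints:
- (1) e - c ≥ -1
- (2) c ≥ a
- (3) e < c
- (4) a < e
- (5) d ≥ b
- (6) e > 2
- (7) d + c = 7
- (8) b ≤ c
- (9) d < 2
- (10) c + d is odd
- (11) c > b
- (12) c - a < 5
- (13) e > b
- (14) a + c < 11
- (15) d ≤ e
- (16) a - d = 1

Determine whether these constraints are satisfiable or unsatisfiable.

The assignment a = 2, b = 1, c = 6, d = 1, e = 5 works:
  constraint 1 holds since e - c = -1.
  constraint 7 holds since d + c = 7.
The rest check out directly.

Satisfiable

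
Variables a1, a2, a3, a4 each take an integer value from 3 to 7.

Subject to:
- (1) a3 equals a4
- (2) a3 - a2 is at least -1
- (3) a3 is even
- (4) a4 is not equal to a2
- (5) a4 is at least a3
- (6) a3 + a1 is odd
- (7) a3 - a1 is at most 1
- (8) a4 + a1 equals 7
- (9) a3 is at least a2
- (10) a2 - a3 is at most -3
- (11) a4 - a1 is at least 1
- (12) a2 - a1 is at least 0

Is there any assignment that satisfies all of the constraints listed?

Constraints 7, 10, and 12 give a1 − a3 ≥ -1, a3 − a2 ≥ 3, a2 − a1 ≥ 0.
Adding all 3 inequalities: the left sides telescope to 0, and the right sides sum to (-1) + 3 + 0 = 2. So 0 ≥ 2, which is false.

Unsatisfiable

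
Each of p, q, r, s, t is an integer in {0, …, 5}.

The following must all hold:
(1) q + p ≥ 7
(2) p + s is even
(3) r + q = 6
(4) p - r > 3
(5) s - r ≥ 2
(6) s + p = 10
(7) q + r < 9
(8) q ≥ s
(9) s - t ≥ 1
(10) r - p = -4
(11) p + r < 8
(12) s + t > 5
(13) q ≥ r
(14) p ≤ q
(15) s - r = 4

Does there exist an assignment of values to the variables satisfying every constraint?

The assignment p = 5, q = 5, r = 1, s = 5, t = 3 works:
  constraint 1 holds since q + p = 10.
  constraint 3 holds since r + q = 6.
The rest check out directly.

Satisfiable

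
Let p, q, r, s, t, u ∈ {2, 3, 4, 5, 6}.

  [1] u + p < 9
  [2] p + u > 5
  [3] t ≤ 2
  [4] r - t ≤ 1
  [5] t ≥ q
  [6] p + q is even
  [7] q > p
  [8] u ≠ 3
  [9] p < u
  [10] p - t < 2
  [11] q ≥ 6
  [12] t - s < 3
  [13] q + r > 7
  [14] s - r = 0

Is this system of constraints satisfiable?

From constraints 5 and 11: t ≥ q and q ≥ 6, so t ≥ 6. From constraint 3: t ≤ 2. But 2 < 6, so no value of t works.

Unsatisfiable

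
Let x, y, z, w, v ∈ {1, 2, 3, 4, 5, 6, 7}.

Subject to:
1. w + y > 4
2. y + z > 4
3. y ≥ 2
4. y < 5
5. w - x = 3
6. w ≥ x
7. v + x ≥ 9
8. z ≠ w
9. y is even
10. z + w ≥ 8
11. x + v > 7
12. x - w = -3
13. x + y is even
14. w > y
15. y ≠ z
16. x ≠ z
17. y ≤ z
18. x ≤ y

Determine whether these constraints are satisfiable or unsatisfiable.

Satisfiable

Setting (x, y, z, w, v) = (2, 2, 4, 5, 7) satisfies everything: constraint 1: w + y = 7; constraint 2: y + z = 6; constraint 5: w - x = 3, and the others follow.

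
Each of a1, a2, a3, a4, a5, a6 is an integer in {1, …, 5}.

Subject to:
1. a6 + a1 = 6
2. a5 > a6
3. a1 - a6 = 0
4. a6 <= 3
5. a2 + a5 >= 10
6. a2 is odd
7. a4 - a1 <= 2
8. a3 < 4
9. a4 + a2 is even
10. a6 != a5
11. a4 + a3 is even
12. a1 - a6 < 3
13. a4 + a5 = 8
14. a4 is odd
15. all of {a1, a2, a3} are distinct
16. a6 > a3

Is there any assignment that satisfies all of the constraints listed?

Satisfiable

Try a1 = 3, a2 = 5, a3 = 1, a4 = 3, a5 = 5, a6 = 3.
Check constraint 1: a6 + a1 = 6; constraint 3: a1 - a6 = 0; constraint 5: a2 + a5 = 10. The remaining constraints are straightforward to verify.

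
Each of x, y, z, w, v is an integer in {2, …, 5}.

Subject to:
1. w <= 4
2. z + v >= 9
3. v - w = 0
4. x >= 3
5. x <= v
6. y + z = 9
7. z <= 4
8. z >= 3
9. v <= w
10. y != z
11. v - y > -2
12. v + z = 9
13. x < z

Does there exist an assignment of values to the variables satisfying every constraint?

From constraint 7: z ≤ 4. From constraints 1 and 9: v ≤ w ≤ 4. Hence z + v ≤ 8. But constraint 2 requires z + v ≥ 9, and 9 > 8. Contradiction.

Unsatisfiable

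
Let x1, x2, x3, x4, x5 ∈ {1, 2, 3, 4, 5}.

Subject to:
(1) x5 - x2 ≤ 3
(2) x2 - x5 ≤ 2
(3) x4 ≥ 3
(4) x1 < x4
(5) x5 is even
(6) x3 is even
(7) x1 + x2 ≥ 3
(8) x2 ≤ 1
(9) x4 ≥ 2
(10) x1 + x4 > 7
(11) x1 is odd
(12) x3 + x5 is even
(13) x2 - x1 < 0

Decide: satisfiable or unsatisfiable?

Take x1 = 3, x2 = 1, x3 = 2, x4 = 5, x5 = 2. Then constraint 1: x5 - x2 = 1; constraint 2: x2 - x5 = -1, and every other listed constraint is also met.

Satisfiable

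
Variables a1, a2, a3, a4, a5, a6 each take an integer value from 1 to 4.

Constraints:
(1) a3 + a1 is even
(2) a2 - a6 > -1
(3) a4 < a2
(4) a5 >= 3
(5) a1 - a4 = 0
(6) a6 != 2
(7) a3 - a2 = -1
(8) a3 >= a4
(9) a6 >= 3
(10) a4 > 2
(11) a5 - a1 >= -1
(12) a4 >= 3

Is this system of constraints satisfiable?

Satisfiable

The assignment a1 = 3, a2 = 4, a3 = 3, a4 = 3, a5 = 4, a6 = 4 works:
  constraint 2 holds since a2 - a6 = 0.
  constraint 5 holds since a1 - a4 = 0.
The rest check out directly.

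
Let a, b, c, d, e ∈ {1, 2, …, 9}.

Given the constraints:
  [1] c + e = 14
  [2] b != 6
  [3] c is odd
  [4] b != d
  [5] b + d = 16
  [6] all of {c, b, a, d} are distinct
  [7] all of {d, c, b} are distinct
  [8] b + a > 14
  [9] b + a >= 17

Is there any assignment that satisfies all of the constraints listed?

The assignment a = 8, b = 9, c = 5, d = 7, e = 9 works:
  constraint 1 holds since c + e = 14.
  constraint 5 holds since b + d = 16.
The rest check out directly.

Satisfiable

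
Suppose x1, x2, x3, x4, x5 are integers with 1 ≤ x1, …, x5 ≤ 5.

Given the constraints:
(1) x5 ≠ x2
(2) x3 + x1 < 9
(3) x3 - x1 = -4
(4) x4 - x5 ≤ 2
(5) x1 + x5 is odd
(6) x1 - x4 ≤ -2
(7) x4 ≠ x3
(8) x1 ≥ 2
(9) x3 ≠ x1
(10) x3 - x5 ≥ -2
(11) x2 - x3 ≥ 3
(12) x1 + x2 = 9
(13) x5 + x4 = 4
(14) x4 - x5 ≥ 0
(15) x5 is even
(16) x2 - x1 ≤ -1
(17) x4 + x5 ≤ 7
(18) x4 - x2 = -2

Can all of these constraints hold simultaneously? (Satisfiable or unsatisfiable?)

Constraints 4, 6, 10, 11, and 16 give x1 − x2 ≥ 1, x2 − x3 ≥ 3, x3 − x5 ≥ -2, x5 − x4 ≥ -2, x4 − x1 ≥ 2.
Adding all 5 inequalities: the left sides telescope to 0, and the right sides sum to 1 + 3 + (-2) + (-2) + 2 = 2. So 0 ≥ 2, which is false.

Unsatisfiable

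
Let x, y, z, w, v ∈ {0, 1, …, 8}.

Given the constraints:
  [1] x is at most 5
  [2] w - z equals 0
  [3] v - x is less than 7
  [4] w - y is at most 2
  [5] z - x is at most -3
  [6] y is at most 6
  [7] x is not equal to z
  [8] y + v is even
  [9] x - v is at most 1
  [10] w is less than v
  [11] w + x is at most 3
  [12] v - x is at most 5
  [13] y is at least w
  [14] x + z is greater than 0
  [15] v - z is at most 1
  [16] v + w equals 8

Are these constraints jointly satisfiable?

Constraints 5, 9, and 15 give x − z ≥ 3, z − v ≥ -1, v − x ≥ -1.
Adding all 3 inequalities: the left sides telescope to 0, and the right sides sum to 3 + (-1) + (-1) = 1. So 0 ≥ 1, which is false.

Unsatisfiable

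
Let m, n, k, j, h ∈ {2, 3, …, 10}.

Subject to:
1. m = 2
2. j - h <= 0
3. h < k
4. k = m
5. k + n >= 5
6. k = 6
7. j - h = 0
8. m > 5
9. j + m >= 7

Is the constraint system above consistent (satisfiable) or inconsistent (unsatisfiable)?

Unsatisfiable

Constraint 6 fixes k = 6 and constraint 1 fixes m = 2, but constraint 4 requires k = m. Since 6 ≠ 2, contradiction.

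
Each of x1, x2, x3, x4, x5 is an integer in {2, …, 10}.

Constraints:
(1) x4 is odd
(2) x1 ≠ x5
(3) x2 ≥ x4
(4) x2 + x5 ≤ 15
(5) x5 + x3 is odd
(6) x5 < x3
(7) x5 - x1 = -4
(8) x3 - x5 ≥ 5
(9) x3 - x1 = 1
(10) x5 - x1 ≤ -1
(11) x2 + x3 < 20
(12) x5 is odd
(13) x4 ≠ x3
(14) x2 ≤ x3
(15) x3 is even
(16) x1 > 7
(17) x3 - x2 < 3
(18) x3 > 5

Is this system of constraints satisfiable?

Satisfiable

Take x1 = 9, x2 = 9, x3 = 10, x4 = 3, x5 = 5. Then constraint 4: x2 + x5 = 14; constraint 7: x5 - x1 = -4, and every other listed constraint is also met.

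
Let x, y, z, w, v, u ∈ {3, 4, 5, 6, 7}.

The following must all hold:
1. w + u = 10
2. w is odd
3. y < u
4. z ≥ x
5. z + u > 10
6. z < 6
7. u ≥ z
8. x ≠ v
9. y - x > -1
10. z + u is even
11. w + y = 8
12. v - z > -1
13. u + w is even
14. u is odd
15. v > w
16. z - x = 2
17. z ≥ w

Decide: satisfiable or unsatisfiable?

Satisfiable

One satisfying assignment is x = 3, y = 5, z = 5, w = 3, v = 6, u = 7.
For the less obvious constraints — constraint 1: w + u = 10; constraint 5: z + u = 12; constraint 9: y - x = 2 — and the others hold by inspection.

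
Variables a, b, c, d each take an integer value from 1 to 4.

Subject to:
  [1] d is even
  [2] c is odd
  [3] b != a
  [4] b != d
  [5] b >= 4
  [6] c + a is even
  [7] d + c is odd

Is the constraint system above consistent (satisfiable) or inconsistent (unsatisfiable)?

Take a = 3, b = 4, c = 3, d = 2. Then constraint 1: d = 2 is even; constraint 2: c = 3 is odd; constraint 6: c + a = 6 is even, and every other listed constraint is also met.

Satisfiable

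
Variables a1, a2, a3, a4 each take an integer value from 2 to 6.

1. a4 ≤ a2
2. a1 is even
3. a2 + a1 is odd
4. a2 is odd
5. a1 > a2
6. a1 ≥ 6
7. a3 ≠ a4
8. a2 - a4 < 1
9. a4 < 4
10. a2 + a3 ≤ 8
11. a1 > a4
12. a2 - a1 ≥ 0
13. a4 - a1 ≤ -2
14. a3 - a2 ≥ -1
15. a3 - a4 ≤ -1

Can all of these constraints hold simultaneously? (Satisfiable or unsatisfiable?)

Unsatisfiable

Constraints 12, 13, 14, and 15 give a3 − a2 ≥ -1, a2 − a1 ≥ 0, a1 − a4 ≥ 2, a4 − a3 ≥ 1.
Adding all 4 inequalities: the left sides telescope to 0, and the right sides sum to (-1) + 0 + 2 + 1 = 2. So 0 ≥ 2, which is false.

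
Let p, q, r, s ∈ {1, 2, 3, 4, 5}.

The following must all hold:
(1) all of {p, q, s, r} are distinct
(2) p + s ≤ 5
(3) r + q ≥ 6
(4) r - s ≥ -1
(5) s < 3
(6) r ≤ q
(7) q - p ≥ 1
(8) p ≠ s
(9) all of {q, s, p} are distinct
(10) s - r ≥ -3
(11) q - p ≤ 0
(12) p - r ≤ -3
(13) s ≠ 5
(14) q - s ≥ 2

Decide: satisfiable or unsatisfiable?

Unsatisfiable

Constraints 10, 11, 12, and 14 give s − r ≥ -3, r − p ≥ 3, p − q ≥ 0, q − s ≥ 2.
Adding all 4 inequalities: the left sides telescope to 0, and the right sides sum to (-3) + 3 + 0 + 2 = 2. So 0 ≥ 2, which is false.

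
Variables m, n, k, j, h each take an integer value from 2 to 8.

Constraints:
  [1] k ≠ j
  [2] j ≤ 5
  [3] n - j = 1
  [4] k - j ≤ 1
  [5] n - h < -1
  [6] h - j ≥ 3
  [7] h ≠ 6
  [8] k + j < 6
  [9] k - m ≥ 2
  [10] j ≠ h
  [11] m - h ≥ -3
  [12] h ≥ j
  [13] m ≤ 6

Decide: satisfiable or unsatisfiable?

Unsatisfiable

Constraints 4, 6, 9, and 11 give m − h ≥ -3, h − j ≥ 3, j − k ≥ -1, k − m ≥ 2.
Adding all 4 inequalities: the left sides telescope to 0, and the right sides sum to (-3) + 3 + (-1) + 2 = 1. So 0 ≥ 1, which is false.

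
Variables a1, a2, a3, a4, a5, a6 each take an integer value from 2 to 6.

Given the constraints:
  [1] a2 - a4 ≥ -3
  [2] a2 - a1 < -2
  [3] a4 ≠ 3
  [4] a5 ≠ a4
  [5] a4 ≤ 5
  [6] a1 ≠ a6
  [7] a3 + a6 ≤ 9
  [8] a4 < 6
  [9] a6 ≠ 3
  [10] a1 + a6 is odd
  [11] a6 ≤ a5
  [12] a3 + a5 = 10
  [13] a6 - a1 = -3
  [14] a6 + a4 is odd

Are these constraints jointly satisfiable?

Satisfiable

Try a1 = 5, a2 = 2, a3 = 4, a4 = 5, a5 = 6, a6 = 2.
Check constraint 1: a2 - a4 = -3; constraint 2: a2 - a1 = -3. The remaining constraints are straightforward to verify.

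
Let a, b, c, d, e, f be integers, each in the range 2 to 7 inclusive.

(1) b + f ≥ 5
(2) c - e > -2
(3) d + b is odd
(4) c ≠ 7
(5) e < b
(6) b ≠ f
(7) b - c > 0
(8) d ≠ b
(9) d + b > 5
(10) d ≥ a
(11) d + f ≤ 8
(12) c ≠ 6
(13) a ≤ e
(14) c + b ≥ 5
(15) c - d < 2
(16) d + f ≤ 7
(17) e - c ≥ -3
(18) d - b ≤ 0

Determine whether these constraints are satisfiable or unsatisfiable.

The assignment a = 2, b = 4, c = 2, d = 3, e = 2, f = 3 works:
  constraint 1 holds since b + f = 7.
  constraint 2 holds since c - e = 0.
The rest check out directly.

Satisfiable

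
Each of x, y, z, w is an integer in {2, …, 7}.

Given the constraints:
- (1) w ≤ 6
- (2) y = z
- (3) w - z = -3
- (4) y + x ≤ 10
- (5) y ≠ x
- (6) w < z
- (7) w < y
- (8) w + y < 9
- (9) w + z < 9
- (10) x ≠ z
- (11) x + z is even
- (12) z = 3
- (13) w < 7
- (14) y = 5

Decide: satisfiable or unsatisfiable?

Unsatisfiable

Constraint 14 fixes y = 5 and constraint 12 fixes z = 3, but constraint 2 requires y = z. Since 5 ≠ 3, contradiction.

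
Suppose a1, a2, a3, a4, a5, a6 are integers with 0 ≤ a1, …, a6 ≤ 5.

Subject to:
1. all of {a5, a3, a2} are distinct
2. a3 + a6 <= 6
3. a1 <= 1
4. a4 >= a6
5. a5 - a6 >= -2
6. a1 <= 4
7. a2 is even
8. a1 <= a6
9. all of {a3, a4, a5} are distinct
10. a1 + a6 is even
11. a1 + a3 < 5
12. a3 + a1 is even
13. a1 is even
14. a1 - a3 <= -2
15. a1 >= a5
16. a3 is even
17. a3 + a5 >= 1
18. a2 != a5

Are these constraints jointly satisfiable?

The assignment a1 = 0, a2 = 2, a3 = 4, a4 = 2, a5 = 0, a6 = 0 works:
  constraint 2 holds since a3 + a6 = 4.
  constraint 5 holds since a5 - a6 = 0.
  constraint 11 holds since a1 + a3 = 4.
The rest check out directly.

Satisfiable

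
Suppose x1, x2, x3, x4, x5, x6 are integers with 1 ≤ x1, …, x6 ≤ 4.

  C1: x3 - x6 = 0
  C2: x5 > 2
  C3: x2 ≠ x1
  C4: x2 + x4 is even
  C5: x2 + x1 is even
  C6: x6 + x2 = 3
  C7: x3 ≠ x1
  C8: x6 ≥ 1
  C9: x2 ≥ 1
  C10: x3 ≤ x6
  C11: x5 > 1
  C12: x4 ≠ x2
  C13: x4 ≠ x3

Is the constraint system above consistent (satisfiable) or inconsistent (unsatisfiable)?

The assignment x1 = 3, x2 = 1, x3 = 2, x4 = 3, x5 = 4, x6 = 2 works:
  constraint 1 holds since x3 - x6 = 0.
  constraint 4 holds since x2 + x4 = 4 is even.
  constraint 6 holds since x6 + x2 = 3.
The rest check out directly.

Satisfiable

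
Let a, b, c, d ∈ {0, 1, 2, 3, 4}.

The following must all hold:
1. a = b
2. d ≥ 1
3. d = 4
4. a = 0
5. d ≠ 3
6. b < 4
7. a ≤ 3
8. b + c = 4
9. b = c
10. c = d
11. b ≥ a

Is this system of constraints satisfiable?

Constraint 4 fixes a = 0 and constraint 3 fixes d = 4. Constraints 1, 9, and 10 give a = b = c = d, so a = d. But 0 ≠ 4 — contradiction.

Unsatisfiable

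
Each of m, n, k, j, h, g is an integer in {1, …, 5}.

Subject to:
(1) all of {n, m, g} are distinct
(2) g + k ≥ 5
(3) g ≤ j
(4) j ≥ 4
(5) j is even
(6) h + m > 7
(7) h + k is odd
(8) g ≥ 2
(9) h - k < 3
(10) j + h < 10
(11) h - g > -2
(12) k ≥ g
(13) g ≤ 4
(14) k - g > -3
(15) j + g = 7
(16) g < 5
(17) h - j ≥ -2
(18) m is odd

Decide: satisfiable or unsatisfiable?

Satisfiable

Setting (m, n, k, j, h, g) = (5, 2, 3, 4, 4, 3) satisfies everything: constraint 2: g + k = 6; constraint 6: h + m = 9, and the others follow.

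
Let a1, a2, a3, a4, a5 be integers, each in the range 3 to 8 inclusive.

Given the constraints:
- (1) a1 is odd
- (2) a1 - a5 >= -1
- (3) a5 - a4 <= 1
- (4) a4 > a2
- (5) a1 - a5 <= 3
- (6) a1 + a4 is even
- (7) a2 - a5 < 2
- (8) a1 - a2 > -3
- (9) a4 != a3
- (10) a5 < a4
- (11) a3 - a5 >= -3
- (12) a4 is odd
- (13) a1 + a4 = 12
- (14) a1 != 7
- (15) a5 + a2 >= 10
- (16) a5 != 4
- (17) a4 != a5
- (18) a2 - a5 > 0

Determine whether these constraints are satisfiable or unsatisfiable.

One satisfying assignment is a1 = 5, a2 = 6, a3 = 3, a4 = 7, a5 = 5.
For the less obvious constraints — constraint 2: a1 - a5 = 0; constraint 3: a5 - a4 = -2 — and the others hold by inspection.

Satisfiable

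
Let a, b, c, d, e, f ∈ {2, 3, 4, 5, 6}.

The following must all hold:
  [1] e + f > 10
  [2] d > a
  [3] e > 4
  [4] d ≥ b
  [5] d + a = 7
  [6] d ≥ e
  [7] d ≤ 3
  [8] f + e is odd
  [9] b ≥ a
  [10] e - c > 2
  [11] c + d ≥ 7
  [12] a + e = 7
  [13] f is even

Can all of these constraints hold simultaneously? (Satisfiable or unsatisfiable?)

Unsatisfiable

From constraint 3: e ≥ 5. From constraints 6 and 7: e ≤ d and d ≤ 3, so e ≤ 3. But 3 < 5, so no value of e works.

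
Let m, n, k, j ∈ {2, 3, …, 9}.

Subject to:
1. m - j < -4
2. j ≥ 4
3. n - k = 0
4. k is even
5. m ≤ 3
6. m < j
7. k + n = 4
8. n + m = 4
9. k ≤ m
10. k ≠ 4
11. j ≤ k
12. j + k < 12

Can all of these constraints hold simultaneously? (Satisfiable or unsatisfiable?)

Unsatisfiable

From constraints 2 and 11: k ≥ j and j ≥ 4, so k ≥ 4. From constraints 5 and 9: k ≤ m and m ≤ 3, so k ≤ 3. But 3 < 4, so no value of k works.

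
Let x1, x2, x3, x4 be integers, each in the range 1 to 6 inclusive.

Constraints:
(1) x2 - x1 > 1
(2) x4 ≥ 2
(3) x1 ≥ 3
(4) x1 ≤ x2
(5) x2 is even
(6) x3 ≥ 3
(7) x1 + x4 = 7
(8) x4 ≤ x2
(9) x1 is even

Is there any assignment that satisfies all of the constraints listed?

Setting (x1, x2, x3, x4) = (4, 6, 3, 3) satisfies everything: constraint 1: x2 - x1 = 2; constraint 5: x2 = 6 is even; constraint 7: x1 + x4 = 7, and the others follow.

Satisfiable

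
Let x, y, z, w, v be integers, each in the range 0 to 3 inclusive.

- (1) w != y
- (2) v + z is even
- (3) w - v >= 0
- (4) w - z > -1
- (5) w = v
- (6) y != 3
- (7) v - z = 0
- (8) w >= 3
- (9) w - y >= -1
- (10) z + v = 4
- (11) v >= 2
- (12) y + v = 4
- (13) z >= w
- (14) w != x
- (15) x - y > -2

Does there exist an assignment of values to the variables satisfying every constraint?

Unsatisfiable

From constraints 8 and 13: z ≥ w ≥ 3. From constraint 11: v ≥ 2. Hence z + v ≥ 5. But constraint 10 requires z + v = 4, and 4 < 5. Contradiction.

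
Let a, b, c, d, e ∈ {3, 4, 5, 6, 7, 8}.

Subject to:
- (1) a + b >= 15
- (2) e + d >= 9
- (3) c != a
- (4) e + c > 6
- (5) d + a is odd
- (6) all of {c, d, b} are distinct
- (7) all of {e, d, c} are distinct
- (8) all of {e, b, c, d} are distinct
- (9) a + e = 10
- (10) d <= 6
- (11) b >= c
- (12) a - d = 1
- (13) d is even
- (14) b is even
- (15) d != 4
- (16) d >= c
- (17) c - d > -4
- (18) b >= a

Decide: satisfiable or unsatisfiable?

Satisfiable

Take a = 7, b = 8, c = 4, d = 6, e = 3. Then constraint 1: a + b = 15; constraint 2: e + d = 9, and every other listed constraint is also met.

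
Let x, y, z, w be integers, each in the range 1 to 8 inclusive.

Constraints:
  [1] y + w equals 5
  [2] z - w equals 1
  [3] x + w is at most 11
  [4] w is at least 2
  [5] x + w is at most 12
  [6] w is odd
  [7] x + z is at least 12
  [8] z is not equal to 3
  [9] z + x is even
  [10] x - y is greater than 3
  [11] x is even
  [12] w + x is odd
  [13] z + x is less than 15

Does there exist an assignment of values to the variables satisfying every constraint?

Satisfiable

Take x = 8, y = 2, z = 4, w = 3. Then constraint 1: y + w = 5; constraint 2: z - w = 1; constraint 3: x + w = 11, and every other listed constraint is also met.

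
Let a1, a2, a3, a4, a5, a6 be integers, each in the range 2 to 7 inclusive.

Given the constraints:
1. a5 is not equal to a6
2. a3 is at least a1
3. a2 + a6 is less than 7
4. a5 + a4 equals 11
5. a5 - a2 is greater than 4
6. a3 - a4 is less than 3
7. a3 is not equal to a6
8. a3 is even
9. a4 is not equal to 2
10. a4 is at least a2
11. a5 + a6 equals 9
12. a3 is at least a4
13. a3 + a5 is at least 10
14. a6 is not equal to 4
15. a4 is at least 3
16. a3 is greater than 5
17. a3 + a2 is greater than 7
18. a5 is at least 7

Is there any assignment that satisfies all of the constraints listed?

The assignment a1 = 5, a2 = 2, a3 = 6, a4 = 4, a5 = 7, a6 = 2 works:
  constraint 3 holds since a2 + a6 = 4.
  constraint 4 holds since a5 + a4 = 11.
The rest check out directly.

Satisfiable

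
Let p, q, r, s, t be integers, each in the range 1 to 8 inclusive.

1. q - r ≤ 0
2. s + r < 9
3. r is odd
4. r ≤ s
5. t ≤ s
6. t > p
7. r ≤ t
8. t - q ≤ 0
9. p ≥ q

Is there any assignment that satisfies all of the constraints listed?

Unsatisfiable

Constraints 6, 8, and 9 give t ≤ q, q ≤ p, p < t. Chaining: t ≤ q ≤ p < t, which forces t < t — impossible.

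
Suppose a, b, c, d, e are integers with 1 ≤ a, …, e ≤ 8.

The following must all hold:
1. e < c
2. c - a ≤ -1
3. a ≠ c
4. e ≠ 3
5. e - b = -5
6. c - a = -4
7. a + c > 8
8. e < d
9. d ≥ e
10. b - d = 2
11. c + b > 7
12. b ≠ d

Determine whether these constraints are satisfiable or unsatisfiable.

Satisfiable

Setting (a, b, c, d, e) = (7, 6, 3, 4, 1) satisfies everything: constraint 2: c - a = -4; constraint 5: e - b = -5, and the others follow.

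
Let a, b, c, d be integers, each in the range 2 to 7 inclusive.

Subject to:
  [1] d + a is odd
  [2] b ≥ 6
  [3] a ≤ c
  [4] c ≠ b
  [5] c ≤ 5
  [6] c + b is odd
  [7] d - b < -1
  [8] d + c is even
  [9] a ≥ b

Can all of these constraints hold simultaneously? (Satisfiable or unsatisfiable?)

From constraints 2 and 9: a ≥ b and b ≥ 6, so a ≥ 6. From constraints 3 and 5: a ≤ c and c ≤ 5, so a ≤ 5. But 5 < 6, so no value of a works.

Unsatisfiable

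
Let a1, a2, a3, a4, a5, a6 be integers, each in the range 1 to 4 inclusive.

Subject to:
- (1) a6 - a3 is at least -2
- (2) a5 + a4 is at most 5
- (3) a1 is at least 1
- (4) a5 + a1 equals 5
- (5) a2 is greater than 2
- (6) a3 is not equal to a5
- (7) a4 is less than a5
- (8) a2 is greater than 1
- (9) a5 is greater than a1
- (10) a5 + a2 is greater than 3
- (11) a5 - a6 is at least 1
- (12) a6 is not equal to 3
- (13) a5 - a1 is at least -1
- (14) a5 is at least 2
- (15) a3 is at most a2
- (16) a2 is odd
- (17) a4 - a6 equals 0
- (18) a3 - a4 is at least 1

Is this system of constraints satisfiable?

The assignment a1 = 2, a2 = 3, a3 = 2, a4 = 1, a5 = 3, a6 = 1 works:
  constraint 1 holds since a6 - a3 = -1.
  constraint 2 holds since a5 + a4 = 4.
The rest check out directly.

Satisfiable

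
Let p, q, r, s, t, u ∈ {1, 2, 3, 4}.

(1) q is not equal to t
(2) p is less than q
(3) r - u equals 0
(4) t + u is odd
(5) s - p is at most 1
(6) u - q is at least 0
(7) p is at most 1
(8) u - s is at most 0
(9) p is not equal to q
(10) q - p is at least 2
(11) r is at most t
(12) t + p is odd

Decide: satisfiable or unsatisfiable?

Constraints 5, 6, 8, and 10 give s − u ≥ 0, u − q ≥ 0, q − p ≥ 2, p − s ≥ -1.
Adding all 4 inequalities: the left sides telescope to 0, and the right sides sum to 0 + 0 + 2 + (-1) = 1. So 0 ≥ 1, which is false.

Unsatisfiable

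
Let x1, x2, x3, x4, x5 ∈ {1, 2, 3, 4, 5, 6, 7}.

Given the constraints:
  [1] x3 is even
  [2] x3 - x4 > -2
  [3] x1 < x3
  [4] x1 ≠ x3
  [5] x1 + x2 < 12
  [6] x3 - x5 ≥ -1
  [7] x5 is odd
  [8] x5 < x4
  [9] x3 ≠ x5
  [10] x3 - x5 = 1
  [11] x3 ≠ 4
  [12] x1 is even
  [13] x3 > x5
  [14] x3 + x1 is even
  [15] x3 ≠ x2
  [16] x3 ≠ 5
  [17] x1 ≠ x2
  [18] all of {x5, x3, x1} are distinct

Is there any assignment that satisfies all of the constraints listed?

Satisfiable

Setting (x1, x2, x3, x4, x5) = (2, 7, 6, 7, 5) satisfies everything: constraint 2: x3 - x4 = -1; constraint 5: x1 + x2 = 9, and the others follow.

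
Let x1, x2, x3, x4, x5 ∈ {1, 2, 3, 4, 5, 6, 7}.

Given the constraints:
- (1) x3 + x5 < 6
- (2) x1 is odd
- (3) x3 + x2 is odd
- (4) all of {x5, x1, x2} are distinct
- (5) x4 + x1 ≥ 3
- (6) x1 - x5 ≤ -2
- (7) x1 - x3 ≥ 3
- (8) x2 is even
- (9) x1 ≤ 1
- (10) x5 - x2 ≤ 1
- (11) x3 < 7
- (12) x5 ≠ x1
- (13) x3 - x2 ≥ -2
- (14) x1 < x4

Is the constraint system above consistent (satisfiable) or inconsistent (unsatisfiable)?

Constraints 6, 7, 10, and 13 give x1 − x3 ≥ 3, x3 − x2 ≥ -2, x2 − x5 ≥ -1, x5 − x1 ≥ 2.
Adding all 4 inequalities: the left sides telescope to 0, and the right sides sum to 3 + (-2) + (-1) + 2 = 2. So 0 ≥ 2, which is false.

Unsatisfiable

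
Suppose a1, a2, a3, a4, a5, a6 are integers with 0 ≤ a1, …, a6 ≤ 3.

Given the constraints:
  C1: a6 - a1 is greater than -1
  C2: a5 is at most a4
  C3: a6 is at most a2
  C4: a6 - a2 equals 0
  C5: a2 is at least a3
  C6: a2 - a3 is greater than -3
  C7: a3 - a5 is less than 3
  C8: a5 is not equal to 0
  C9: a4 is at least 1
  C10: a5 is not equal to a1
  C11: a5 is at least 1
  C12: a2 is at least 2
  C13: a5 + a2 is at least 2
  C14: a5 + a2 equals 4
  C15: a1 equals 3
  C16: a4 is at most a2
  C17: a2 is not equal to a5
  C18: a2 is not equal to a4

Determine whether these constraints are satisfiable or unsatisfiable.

Satisfiable

Setting (a1, a2, a3, a4, a5, a6) = (3, 3, 3, 1, 1, 3) satisfies everything: constraint 1: a6 - a1 = 0; constraint 4: a6 - a2 = 0; constraint 6: a2 - a3 = 0, and the others follow.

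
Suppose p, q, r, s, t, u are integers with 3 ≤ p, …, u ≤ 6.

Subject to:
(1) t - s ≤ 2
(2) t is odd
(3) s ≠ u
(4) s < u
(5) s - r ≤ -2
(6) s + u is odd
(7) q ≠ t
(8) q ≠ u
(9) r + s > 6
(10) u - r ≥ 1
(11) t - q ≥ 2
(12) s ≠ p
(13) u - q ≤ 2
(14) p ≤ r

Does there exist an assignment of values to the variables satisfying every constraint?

Unsatisfiable

Constraints 1, 5, 10, 11, and 13 give q − u ≥ -2, u − r ≥ 1, r − s ≥ 2, s − t ≥ -2, t − q ≥ 2.
Adding all 5 inequalities: the left sides telescope to 0, and the right sides sum to (-2) + 1 + 2 + (-2) + 2 = 1. So 0 ≥ 1, which is false.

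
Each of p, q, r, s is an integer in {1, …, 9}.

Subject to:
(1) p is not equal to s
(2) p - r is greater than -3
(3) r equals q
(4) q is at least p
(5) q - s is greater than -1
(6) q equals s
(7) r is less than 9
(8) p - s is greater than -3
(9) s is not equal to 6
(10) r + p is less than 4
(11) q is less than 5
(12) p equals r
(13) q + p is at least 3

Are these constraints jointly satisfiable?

Unsatisfiable

From constraints 3, 6, and 12, p = r = q = s, so p = s. But constraint 1 says p ≠ s. Contradiction.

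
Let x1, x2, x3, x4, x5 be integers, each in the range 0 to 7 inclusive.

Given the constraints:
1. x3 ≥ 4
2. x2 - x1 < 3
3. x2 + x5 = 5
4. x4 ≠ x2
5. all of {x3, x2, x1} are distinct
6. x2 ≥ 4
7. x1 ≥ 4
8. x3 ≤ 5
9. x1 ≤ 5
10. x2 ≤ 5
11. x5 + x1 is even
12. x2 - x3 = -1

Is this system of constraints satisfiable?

Unsatisfiable

Constraints 1, 6, 7, 8, 9, and 10 confine each of x3, x2, x1 to the 2 values {4, 5}.
Constraint 5 requires all 3 of them to be distinct, but only 2 values are available — impossible by the pigeonhole principle.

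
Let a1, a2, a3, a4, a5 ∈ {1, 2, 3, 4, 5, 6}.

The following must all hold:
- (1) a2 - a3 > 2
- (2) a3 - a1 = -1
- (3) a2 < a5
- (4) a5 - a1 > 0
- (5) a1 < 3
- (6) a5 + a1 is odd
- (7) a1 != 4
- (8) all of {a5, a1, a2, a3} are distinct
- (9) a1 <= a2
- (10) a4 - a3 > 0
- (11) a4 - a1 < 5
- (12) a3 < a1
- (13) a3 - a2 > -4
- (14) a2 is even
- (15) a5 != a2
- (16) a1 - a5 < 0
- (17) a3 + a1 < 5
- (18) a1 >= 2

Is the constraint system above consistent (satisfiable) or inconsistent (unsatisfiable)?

Satisfiable

Setting (a1, a2, a3, a4, a5) = (2, 4, 1, 4, 5) satisfies everything: constraint 1: a2 - a3 = 3; constraint 2: a3 - a1 = -1, and the others follow.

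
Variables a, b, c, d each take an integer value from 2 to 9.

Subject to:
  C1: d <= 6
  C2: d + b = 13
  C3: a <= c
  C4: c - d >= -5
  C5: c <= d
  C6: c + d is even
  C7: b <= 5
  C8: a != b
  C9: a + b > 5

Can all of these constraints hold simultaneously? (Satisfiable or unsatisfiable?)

Unsatisfiable

From constraint 1: d ≤ 6. From constraint 7: b ≤ 5. Hence d + b ≤ 11. But constraint 2 requires d + b = 13, and 13 > 11. Contradiction.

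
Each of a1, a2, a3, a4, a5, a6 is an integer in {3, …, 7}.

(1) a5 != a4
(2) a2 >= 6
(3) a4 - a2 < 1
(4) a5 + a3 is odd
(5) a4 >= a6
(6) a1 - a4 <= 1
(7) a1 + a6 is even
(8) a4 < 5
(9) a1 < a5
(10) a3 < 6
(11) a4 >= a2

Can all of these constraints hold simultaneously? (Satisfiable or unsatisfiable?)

From constraints 2 and 11: a4 ≥ a2 and a2 ≥ 6, so a4 ≥ 6. From constraint 8: a4 ≤ 4. But 4 < 6, so no value of a4 works.

Unsatisfiable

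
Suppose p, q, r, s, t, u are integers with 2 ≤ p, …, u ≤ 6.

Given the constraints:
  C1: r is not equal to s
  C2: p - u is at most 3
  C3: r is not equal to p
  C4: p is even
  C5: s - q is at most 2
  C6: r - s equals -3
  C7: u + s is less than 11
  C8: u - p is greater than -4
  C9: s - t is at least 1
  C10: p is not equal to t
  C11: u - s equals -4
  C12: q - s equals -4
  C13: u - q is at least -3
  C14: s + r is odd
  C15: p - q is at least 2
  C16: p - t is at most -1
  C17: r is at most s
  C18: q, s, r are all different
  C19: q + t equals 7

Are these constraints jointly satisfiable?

Unsatisfiable

Constraints 5, 9, 15, and 16 give s − t ≥ 1, t − p ≥ 1, p − q ≥ 2, q − s ≥ -2.
Adding all 4 inequalities: the left sides telescope to 0, and the right sides sum to 1 + 1 + 2 + (-2) = 2. So 0 ≥ 2, which is false.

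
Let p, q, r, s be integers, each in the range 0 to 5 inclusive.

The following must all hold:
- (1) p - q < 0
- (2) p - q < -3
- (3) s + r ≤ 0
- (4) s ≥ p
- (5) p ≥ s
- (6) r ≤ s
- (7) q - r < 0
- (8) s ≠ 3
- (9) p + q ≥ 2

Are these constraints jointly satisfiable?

Unsatisfiable

Constraints 1, 5, 6, and 7 give q < r, r ≤ s, s ≤ p, p < q. Chaining: q < r ≤ s ≤ p < q, which forces q < q — impossible.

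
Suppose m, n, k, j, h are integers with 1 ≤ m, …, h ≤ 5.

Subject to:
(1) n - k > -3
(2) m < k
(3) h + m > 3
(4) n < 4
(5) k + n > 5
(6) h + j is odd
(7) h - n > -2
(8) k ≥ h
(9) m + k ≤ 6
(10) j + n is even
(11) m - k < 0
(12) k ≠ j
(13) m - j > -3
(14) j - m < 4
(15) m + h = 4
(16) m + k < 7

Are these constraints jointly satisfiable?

Satisfiable

The assignment m = 1, n = 2, k = 4, j = 2, h = 3 works:
  constraint 1 holds since n - k = -2.
  constraint 3 holds since h + m = 4.
  constraint 5 holds since k + n = 6.
The rest check out directly.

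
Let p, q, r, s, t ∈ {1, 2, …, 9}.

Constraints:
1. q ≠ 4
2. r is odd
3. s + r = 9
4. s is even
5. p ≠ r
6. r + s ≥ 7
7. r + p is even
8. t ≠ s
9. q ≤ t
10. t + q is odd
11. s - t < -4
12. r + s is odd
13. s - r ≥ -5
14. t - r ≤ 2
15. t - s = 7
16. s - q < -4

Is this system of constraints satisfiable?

One satisfying assignment is p = 5, q = 8, r = 7, s = 2, t = 9.
For the less obvious constraints — constraint 3: s + r = 9; constraint 6: r + s = 9 — and the others hold by inspection.

Satisfiable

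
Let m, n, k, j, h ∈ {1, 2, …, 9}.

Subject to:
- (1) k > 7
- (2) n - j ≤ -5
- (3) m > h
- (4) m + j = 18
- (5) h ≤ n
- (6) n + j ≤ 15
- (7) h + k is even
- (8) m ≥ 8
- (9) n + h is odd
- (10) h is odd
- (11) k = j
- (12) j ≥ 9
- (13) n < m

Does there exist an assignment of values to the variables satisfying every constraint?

Satisfiable

Try m = 9, n = 4, k = 9, j = 9, h = 1.
Check constraint 2: n - j = -5; constraint 4: m + j = 18; constraint 6: n + j = 13. The remaining constraints are straightforward to verify.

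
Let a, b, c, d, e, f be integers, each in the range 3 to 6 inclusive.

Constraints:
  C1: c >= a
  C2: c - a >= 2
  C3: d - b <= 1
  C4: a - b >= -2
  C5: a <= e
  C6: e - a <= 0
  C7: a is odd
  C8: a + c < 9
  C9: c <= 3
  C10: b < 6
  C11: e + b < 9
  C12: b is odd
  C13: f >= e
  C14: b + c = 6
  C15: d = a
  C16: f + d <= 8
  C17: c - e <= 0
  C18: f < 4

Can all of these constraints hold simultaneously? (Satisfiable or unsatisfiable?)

Unsatisfiable

Constraints 2, 6, and 17 give e − c ≥ 0, c − a ≥ 2, a − e ≥ 0.
Adding all 3 inequalities: the left sides telescope to 0, and the right sides sum to 0 + 2 + 0 = 2. So 0 ≥ 2, which is false.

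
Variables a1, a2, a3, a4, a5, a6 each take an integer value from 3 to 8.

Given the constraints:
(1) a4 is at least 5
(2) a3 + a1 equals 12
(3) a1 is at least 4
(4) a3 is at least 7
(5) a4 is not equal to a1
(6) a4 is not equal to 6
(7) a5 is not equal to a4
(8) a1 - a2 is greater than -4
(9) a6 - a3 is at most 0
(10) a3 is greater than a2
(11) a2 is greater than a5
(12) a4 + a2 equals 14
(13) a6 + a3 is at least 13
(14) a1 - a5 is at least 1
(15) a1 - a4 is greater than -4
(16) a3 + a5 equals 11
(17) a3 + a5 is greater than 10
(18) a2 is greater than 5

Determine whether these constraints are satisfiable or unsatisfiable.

Satisfiable

Take a1 = 4, a2 = 7, a3 = 8, a4 = 7, a5 = 3, a6 = 7. Then constraint 2: a3 + a1 = 12; constraint 8: a1 - a2 = -3; constraint 9: a6 - a3 = -1, and every other listed constraint is also met.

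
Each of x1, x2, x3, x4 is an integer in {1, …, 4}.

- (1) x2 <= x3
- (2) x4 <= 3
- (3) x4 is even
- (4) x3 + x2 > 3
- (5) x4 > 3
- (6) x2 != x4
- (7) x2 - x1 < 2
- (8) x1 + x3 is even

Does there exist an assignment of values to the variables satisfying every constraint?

From constraint 5: x4 ≥ 4. From constraint 2: x4 ≤ 3. But 3 < 4, so no value of x4 works.

Unsatisfiable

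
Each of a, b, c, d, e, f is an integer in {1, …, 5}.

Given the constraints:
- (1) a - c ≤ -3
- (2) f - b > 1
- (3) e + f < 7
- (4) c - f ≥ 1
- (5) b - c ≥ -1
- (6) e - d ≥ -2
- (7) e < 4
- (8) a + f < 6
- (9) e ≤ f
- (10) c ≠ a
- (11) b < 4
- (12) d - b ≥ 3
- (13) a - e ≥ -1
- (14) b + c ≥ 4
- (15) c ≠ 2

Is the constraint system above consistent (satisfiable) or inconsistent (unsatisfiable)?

Constraints 1, 5, 6, 12, and 13 give a − e ≥ -1, e − d ≥ -2, d − b ≥ 3, b − c ≥ -1, c − a ≥ 3.
Adding all 5 inequalities: the left sides telescope to 0, and the right sides sum to (-1) + (-2) + 3 + (-1) + 3 = 2. So 0 ≥ 2, which is false.

Unsatisfiable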